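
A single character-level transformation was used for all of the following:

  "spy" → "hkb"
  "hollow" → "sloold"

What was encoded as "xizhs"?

crash

Each pair mirrors across the alphabet (s↔h, p↔k, y↔b): positions sum to 25. Each letter is replaced by its mirror in the alphabet: a↔z, b↔y, c↔x, and so on (the Atbash cipher).
Decoding xizhs: x↔c, i↔r, z↔a, h↔s, s↔h.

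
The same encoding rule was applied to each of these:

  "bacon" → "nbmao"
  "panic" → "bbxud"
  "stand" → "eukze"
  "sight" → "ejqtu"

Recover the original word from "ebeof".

Shifts by position in bacon: pos 0: b→n (+12), pos 1: a→b (+1), pos 2: c→m (+10), pos 3: o→a (+12), pos 4: n→o (+1) — repeating every 3. A repeating key of period 3 is used — shifts +12, +1, +10 over and over.
Reversing it on ebeof: e−12=s, b−1=a, e−10=u, o−12=c, f−1=e.

sauce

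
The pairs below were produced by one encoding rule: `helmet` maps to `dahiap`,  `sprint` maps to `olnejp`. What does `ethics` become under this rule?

apdeyo

Each letter is shifted forward by 22 in the alphabet (a Caesar shift of +22).
Applying it to ethics: e+22=a, t+22=p, h+22=d, i+22=e, c+22=y, s+22=o.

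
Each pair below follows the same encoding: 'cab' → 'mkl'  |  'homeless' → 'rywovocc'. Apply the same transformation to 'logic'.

Compare letters: c→m is +10, a→k is +10, b→l is +10 — a constant shift. This is a Caesar cipher with shift 10.
On logic: l+10=v, o+10=y, g+10=q, i+10=s, c+10=m.

vyqsm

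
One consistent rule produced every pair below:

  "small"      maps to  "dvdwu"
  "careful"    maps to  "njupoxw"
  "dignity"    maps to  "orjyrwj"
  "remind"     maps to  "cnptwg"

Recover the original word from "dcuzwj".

strong

Shifts by position in small: pos 0: s→d (+11), pos 1: m→v (+9), pos 2: a→d (+3), pos 3: l→w (+11), pos 4: l→u (+9) — repeating every 3. The shifts repeat in a cycle of length 3: positions 0,1,… shift by +11, +9, +3, then the pattern repeats.
Decoding dcuzwj: d−11=s, c−9=t, u−3=r, z−11=o, w−9=n, j−3=g.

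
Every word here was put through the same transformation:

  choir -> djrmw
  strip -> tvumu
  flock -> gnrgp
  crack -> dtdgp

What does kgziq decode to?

jewel

Each letter shifts forward by (position + 1), i.e. 1, 2, 3, … — the shift grows by one for each successive letter.
Undoing it on kgziq: k−1=j, g−2=e, z−3=w, i−4=e, q−5=l.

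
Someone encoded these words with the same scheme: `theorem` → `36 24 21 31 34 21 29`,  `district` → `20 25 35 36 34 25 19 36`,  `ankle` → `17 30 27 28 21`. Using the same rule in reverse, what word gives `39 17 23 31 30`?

wagon

Each letter is replaced by its alphabet position (a=1..z=26) + 16.
Undoing it on 39 17 23 31 30: 39→(39−16)÷1=23=w, 17→(17−16)÷1=1=a, 23→(23−16)÷1=7=g, 31→(31−16)÷1=15=o, 30→(30−16)÷1=14=n.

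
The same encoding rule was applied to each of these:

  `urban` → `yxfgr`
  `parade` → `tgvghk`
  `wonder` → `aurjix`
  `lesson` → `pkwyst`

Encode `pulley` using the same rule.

It's a Vigenère-style cipher with numeric key [4,6]: position i shifts by key[i mod 2].
For pulley: p+4=t, u+6=a, l+4=p, l+6=r, e+4=i, y+6=e.

taprie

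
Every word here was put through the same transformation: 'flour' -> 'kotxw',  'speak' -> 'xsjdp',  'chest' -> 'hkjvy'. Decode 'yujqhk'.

trench

Shifts by position in flour: pos 0: f→k (+5), pos 1: l→o (+3), pos 2: o→t (+5), pos 3: u→x (+3) — repeating every 2. The shifts repeat in a cycle of length 2: positions 0,1,… shift by +5, +3, then the pattern repeats.
Decoding yujqhk: y−5=t, u−3=r, j−5=e, q−3=n, h−5=c, k−3=h.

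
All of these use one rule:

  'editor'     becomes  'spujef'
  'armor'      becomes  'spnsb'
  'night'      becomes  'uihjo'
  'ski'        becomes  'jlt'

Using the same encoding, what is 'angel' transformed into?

The output letters match the input read backwards, each shifted +1: editor reversed is rotide. Two steps: reverse the string, then apply a Caesar shift of +1.
On angel: reverse → legna; then shift: l+1=m, e+1=f, g+1=h, n+1=o, a+1=b.

mfhob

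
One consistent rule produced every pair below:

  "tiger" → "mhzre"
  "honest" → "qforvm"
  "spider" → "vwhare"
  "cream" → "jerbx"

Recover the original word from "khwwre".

zipper

t(19)→m(12) and i(8)→h(7) fit y≡17x+1 (mod 26); the inverse of 17 mod 26 is 23. Treating letters as 0–25, the rule is x ↦ 17x + 1 (mod 26).
Undoing it on khwwre: k(10)→23·(10−1)≡25=z; h(7)→23·(7−1)≡8=i; w(22)→23·(22−1)≡15=p; w(22)→23·(22−1)≡15=p; r(17)→23·(17−1)≡4=e; e(4)→23·(4−1)≡17=r (all mod 26).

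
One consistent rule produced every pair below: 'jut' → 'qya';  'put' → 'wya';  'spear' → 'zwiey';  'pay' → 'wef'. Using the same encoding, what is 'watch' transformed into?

The shift depends on letter class: consonant j→q is +7, but vowel u→y is +4. The rule splits by letter class: vowels +4, consonants +7.
For watch: w(cons)+7=d, a(vowel)+4=e, t(cons)+7=a, c(cons)+7=j, h(cons)+7=o.

deajo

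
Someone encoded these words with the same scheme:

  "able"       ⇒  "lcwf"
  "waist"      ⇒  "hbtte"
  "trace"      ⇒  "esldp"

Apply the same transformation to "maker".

xbvfc

Shifts by position in able: pos 0: a→l (+11), pos 1: b→c (+1), pos 2: l→w (+11), pos 3: e→f (+1) — repeating every 2. A repeating key of period 2 is used — shifts +11, +1 over and over.
For maker: m+11=x, a+1=b, k+11=v, e+1=f, r+11=c.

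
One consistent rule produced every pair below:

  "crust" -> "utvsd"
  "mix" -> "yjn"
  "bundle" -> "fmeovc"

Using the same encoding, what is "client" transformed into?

uofjmd

The output letters match the input read backwards, each shifted +1: crust reversed is tsurc. Read the word backwards and shift each letter +1.
For client: reverse → tneilc; then shift: t+1=u, n+1=o, e+1=f, i+1=j, l+1=m, c+1=d.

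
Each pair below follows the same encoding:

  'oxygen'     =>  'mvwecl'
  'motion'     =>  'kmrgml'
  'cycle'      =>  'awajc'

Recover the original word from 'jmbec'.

Compare letters: o→m is +24, x→v is +24, y→w is +24 — a constant shift. It's a constant shift of +24 (ROT24).
Decoding jmbec: j−24=l, m−24=o, b−24=d, e−24=g, c−24=e.

lodge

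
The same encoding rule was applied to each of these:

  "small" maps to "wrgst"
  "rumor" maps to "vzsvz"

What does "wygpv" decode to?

In small: s→w is +4, m→r is +5, a→g is +6, l→s is +7 — the shift increases by 1 each position. Letter i (0-indexed) is shifted by i+4, so successive shifts are 4, 5, 6, ….
Undoing it on wygpv: w−4=s, y−5=t, g−6=a, p−7=i, v−8=n.

stain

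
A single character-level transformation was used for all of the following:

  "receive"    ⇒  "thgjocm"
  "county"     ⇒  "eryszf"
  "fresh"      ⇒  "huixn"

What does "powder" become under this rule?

rraiky

In receive: r→t is +2, e→h is +3, c→g is +4, e→j is +5 — the shift increases by 1 each position. Each letter shifts forward by (position + 2), i.e. 2, 3, 4, … — the shift grows by one for each successive letter.
Applying it to powder: p+2=r, o+3=r, w+4=a, d+5=i, e+6=k, r+7=y.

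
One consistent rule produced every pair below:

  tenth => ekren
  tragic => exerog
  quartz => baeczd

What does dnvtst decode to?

Shifts by position in tenth: pos 0: t→e (+11), pos 1: e→k (+6), pos 2: n→r (+4), pos 3: t→e (+11), pos 4: h→n (+6) — repeating every 3. The shifts repeat in a cycle of length 3: positions 0,1,… shift by +11, +6, +4, then the pattern repeats.
Decoding dnvtst: d−11=s, n−6=h, v−4=r, t−11=i, s−6=m, t−4=p.

shrimp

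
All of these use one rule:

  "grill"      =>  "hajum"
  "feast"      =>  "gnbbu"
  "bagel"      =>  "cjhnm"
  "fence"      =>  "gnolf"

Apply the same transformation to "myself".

nhtnmo

Shifts by position in grill: pos 0: g→h (+1), pos 1: r→a (+9), pos 2: i→j (+1), pos 3: l→u (+9) — repeating every 2. The shifts repeat in a cycle of length 2: positions 0,1,… shift by +1, +9, then the pattern repeats.
Applying it to myself: m+1=n, y+9=h, s+1=t, e+9=n, l+1=m, f+9=o.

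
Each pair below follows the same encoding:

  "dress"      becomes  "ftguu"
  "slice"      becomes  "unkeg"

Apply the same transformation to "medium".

ogfkwo

Compare letters: d→f is +2, r→t is +2, e→g is +2 — a constant shift. This is a Caesar cipher with shift 2.
On medium: m+2=o, e+2=g, d+2=f, i+2=k, u+2=w, m+2=o.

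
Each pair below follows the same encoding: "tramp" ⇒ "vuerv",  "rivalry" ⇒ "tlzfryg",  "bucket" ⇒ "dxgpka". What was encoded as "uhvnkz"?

series

The shift increases by 1 at each position, starting from +2: 2, 3, 4, ….
Undoing it on uhvnkz: u−2=s, h−3=e, v−4=r, n−5=i, k−6=e, z−7=s.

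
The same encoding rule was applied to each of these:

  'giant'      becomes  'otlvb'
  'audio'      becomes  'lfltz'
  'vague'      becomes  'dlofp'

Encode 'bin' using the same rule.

The shift depends on letter class: consonant g→o is +8, but vowel i→t is +11. Two shifts are in play — +11 for a/e/i/o/u, +8 for every other letter.
Applying it to bin: b(cons)+8=j, i(vowel)+11=t, n(cons)+8=v.

jtv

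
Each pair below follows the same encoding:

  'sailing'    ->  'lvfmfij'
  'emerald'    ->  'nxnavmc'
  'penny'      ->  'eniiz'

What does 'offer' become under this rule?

tyyna

Each letter's alphabet position (a=0..z=25) is mapped through 11·x+21 mod 26 — an affine cipher.
Applying it to offer: o(14)→11·14+21≡19=t; f(5)→11·5+21≡24=y; f(5)→11·5+21≡24=y; e(4)→11·4+21≡13=n; r(17)→11·17+21≡0=a (all mod 26).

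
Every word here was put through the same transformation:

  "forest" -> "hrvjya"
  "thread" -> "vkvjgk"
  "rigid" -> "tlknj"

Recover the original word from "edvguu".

carbon

Each letter shifts forward by (position + 2), i.e. 2, 3, 4, … — the shift grows by one for each successive letter.
Reversing it on edvguu: e−2=c, d−3=a, v−4=r, g−5=b, u−6=o, u−7=n.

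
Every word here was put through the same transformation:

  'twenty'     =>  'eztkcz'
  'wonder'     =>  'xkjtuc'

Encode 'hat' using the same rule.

The output letters match the input read backwards, each shifted +6: twenty reversed is ytnewt. Two steps: reverse the string, then apply a Caesar shift of +6.
For hat: reverse → tah; then shift: t+6=z, a+6=g, h+6=n.

zgn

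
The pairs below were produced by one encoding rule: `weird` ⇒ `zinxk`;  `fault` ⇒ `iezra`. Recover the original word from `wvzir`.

In weird: w→z is +3, e→i is +4, i→n is +5, r→x is +6 — the shift increases by 1 each position. The shift increases by 1 at each position, starting from +3: 3, 4, 5, ….
Reversing it on wvzir: w−3=t, v−4=r, z−5=u, i−6=c, r−7=k.

truck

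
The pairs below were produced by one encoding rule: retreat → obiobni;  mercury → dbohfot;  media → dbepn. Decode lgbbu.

r(17)→o(14) and e(4)→b(1) fit y≡23x+13 (mod 26); the inverse of 23 mod 26 is 17. Each letter's alphabet position (a=0..z=25) is mapped through 23·x+13 mod 26 — an affine cipher.
Undoing it on lgbbu: l(11)→17·(11−13)≡18=s; g(6)→17·(6−13)≡11=l; b(1)→17·(1−13)≡4=e; b(1)→17·(1−13)≡4=e; u(20)→17·(20−13)≡15=p (all mod 26).

sleep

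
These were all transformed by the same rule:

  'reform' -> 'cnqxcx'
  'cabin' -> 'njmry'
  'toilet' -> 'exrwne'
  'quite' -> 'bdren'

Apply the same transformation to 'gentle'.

rnyewn

The shift depends on letter class: consonant r→c is +11, but vowel e→n is +9. Vowels shift forward by 9 and consonants shift forward by 11.
On gentle: g(cons)+11=r, e(vowel)+9=n, n(cons)+11=y, t(cons)+11=e, l(cons)+11=w, e(vowel)+9=n.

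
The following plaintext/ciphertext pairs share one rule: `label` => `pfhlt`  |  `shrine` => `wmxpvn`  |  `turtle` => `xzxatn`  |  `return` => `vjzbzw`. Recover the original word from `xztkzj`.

In label: l→p is +4, a→f is +5, b→h is +6, e→l is +7 — the shift increases by 1 each position. The shift increases by 1 at each position, starting from +4: 4, 5, 6, ….
Decoding xztkzj: x−4=t, z−5=u, t−6=n, k−7=d, z−8=r, j−9=a.

tundra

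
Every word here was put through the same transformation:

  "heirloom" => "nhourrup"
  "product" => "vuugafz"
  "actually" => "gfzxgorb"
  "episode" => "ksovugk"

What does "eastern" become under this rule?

kdywkut

Shifts by position in heirloom: pos 0: h→n (+6), pos 1: e→h (+3), pos 2: i→o (+6), pos 3: r→u (+3) — repeating every 2. It's a Vigenère-style cipher with numeric key [6,3]: position i shifts by key[i mod 2].
Applying it to eastern: e+6=k, a+3=d, s+6=y, t+3=w, e+6=k, r+3=u, n+6=t.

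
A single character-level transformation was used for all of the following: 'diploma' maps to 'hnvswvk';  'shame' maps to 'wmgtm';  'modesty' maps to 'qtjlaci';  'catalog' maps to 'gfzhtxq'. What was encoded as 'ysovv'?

union

Letter i (0-indexed) is shifted by i+4, so successive shifts are 4, 5, 6, ….
Undoing it on ysovv: y−4=u, s−5=n, o−6=i, v−7=o, v−8=n.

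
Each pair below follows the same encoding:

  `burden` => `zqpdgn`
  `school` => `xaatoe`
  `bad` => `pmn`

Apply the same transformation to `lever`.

dqhqx

The output letters match the input read backwards, each shifted +12: burden reversed is nedrub. Read the word backwards and shift each letter +12.
For lever: reverse → revel; then shift: r+12=d, e+12=q, v+12=h, e+12=q, l+12=x.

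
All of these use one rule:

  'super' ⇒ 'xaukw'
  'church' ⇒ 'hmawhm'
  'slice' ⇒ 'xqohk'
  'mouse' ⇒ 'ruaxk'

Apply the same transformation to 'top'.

The shift depends on letter class: consonant s→x is +5, but vowel u→a is +6. Vowels shift forward by 6 and consonants shift forward by 5.
Applying it to top: t(cons)+5=y, o(vowel)+6=u, p(cons)+5=u.

yuu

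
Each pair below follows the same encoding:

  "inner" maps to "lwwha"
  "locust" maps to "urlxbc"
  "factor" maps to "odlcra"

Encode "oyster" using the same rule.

rhbcha

Two shifts are in play — +3 for a/e/i/o/u, +9 for every other letter.
For oyster: o(vowel)+3=r, y(cons)+9=h, s(cons)+9=b, t(cons)+9=c, e(vowel)+3=h, r(cons)+9=a.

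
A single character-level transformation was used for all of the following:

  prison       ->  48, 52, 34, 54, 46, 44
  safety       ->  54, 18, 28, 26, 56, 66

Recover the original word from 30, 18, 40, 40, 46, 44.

gallon

p(#16)→48 and r(#18)→52: differences scale by 2, so n = 2·pos + 16. Each letter becomes 2×(its alphabet position, a=1..z=26) + 16.
Reversing it on 30, 18, 40, 40, 46, 44: 30→(30−16)÷2=7=g, 18→(18−16)÷2=1=a, 40→(40−16)÷2=12=l, 40→(40−16)÷2=12=l, 46→(46−16)÷2=15=o, 44→(44−16)÷2=14=n.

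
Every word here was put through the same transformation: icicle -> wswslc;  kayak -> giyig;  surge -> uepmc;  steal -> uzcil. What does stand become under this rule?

uzivx

i(8)→w(22) and c(2)→s(18) fit y≡5x+8 (mod 26); the inverse of 5 mod 26 is 21. This is an affine cipher: with a=0,…,z=25, each position x becomes (5x+8) mod 26.
Applying it to stand: s(18)→5·18+8≡20=u; t(19)→5·19+8≡25=z; a(0)→5·0+8≡8=i; n(13)→5·13+8≡21=v; d(3)→5·3+8≡23=x (all mod 26).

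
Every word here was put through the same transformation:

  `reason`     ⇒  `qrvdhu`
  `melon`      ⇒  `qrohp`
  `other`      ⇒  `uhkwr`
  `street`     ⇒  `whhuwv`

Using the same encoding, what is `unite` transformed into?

hwlqx

Read the word backwards and shift each letter +3.
For unite: reverse → etinu; then shift: e+3=h, t+3=w, i+3=l, n+3=q, u+3=x.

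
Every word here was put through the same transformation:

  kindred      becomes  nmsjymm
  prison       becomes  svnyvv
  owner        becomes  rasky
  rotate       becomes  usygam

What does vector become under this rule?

In kindred: k→n is +3, i→m is +4, n→s is +5, d→j is +6 — the shift increases by 1 each position. The shift increases by 1 at each position, starting from +3: 3, 4, 5, ….
For vector: v+3=y, e+4=i, c+5=h, t+6=z, o+7=v, r+8=z.

yihzvz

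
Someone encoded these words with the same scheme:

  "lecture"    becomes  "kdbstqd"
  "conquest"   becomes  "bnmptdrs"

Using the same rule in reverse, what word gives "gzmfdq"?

This is a Caesar cipher with shift 25.
Undoing it on gzmfdq: g−25=h, z−25=a, m−25=n, f−25=g, d−25=e, q−25=r.

hanger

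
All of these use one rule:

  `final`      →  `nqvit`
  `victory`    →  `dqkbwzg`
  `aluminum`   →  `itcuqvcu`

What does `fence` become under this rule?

This is a Caesar cipher with shift 8.
On fence: f+8=n, e+8=m, n+8=v, c+8=k, e+8=m.

nmvkm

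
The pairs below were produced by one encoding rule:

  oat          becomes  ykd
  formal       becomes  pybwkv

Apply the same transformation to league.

vokqeo

Compare letters: o→y is +10, a→k is +10, t→d is +10 — a constant shift. It's a constant shift of +10 (ROT10).
On league: l+10=v, e+10=o, a+10=k, g+10=q, u+10=e, e+10=o.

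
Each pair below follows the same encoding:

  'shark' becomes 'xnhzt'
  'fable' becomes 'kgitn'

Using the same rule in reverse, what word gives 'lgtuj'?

gamma

In shark: s→x is +5, h→n is +6, a→h is +7, r→z is +8 — the shift increases by 1 each position. Letter i (0-indexed) is shifted by i+5, so successive shifts are 5, 6, 7, ….
Decoding lgtuj: l−5=g, g−6=a, t−7=m, u−8=m, j−9=a.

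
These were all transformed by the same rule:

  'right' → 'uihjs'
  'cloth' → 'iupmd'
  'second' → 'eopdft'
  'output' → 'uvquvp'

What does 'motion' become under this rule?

The output letters match the input read backwards, each shifted +1: right reversed is thgir. Read the word backwards and shift each letter +1.
Applying it to motion: reverse → noitom; then shift: n+1=o, o+1=p, i+1=j, t+1=u, o+1=p, m+1=n.

opjupn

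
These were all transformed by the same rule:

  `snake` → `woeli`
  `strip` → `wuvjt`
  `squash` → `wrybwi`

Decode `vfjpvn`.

reform

It's a Vigenère-style cipher with numeric key [4,1]: position i shifts by key[i mod 2].
Undoing it on vfjpvn: v−4=r, f−1=e, j−4=f, p−1=o, v−4=r, n−1=m.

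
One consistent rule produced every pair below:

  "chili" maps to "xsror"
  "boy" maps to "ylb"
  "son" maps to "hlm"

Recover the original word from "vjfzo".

equal

Each pair mirrors across the alphabet (c↔x, h↔s, i↔r): positions sum to 25. Letters are reflected about the middle of the alphabet (position → 25−position): Atbash.
Undoing it on vjfzo: v↔e, j↔q, f↔u, z↔a, o↔l.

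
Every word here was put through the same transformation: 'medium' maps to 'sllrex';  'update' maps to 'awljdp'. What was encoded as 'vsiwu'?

plank

Letter i (0-indexed) is shifted by i+6, so successive shifts are 6, 7, 8, ….
Decoding vsiwu: v−6=p, s−7=l, i−8=a, w−9=n, u−10=k.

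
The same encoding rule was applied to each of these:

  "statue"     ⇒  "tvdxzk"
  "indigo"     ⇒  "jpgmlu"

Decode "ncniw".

Each letter shifts forward by (position + 1), i.e. 1, 2, 3, … — the shift grows by one for each successive letter.
Undoing it on ncniw: n−1=m, c−2=a, n−3=k, i−4=e, w−5=r.

maker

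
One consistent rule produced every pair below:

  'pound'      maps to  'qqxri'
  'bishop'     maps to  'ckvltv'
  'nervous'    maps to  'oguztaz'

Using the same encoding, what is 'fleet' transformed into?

The shift increases by 1 at each position, starting from +1: 1, 2, 3, ….
On fleet: f+1=g, l+2=n, e+3=h, e+4=i, t+5=y.

gnhiy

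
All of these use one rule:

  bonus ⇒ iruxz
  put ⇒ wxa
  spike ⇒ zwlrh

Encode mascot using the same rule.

tdzjra

The shift depends on letter class: consonant b→i is +7, but vowel o→r is +3. Vowels shift forward by 3 and consonants shift forward by 7.
For mascot: m(cons)+7=t, a(vowel)+3=d, s(cons)+7=z, c(cons)+7=j, o(vowel)+3=r, t(cons)+7=a.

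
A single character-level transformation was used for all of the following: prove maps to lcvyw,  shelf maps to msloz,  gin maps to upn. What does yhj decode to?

car

Read the word backwards and shift each letter +7.
Decoding yhj: shift back: y−7=r, h−7=a, j−7=c → rac; then reverse → car.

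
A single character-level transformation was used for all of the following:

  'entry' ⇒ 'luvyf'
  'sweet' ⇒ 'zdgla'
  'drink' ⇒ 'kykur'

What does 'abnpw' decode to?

tulip

Shifts by position in entry: pos 0: e→l (+7), pos 1: n→u (+7), pos 2: t→v (+2), pos 3: r→y (+7), pos 4: y→f (+7) — repeating every 3. A repeating key of period 3 is used — shifts +7, +7, +2 over and over.
Undoing it on abnpw: a−7=t, b−7=u, n−2=l, p−7=i, w−7=p.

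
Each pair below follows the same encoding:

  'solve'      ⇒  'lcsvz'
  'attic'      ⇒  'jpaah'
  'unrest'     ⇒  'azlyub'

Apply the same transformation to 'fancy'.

fjuhm

The output letters match the input read backwards, each shifted +7: solve reversed is evlos. Read the word backwards and shift each letter +7.
On fancy: reverse → ycnaf; then shift: y+7=f, c+7=j, n+7=u, a+7=h, f+7=m.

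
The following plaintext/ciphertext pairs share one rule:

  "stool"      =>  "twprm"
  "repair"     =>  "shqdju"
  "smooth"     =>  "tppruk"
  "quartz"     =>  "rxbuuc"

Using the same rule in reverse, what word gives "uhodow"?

tenant

The shifts repeat in a cycle of length 2: positions 0,1,… shift by +1, +3, then the pattern repeats.
Reversing it on uhodow: u−1=t, h−3=e, o−1=n, d−3=a, o−1=n, w−3=t.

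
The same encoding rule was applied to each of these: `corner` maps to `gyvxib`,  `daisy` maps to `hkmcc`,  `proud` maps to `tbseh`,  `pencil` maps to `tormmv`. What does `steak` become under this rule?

wdiko

A repeating key of period 2 is used — shifts +4, +10 over and over.
Applying it to steak: s+4=w, t+10=d, e+4=i, a+10=k, k+4=o.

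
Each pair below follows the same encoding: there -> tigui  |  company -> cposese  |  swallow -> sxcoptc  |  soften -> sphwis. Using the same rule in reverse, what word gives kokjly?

knight

In there: t→t is +0, h→i is +1, e→g is +2, r→u is +3 — the shift increases by 1 each position. The shift increases by 1 at each position, starting from +0: 0, 1, 2, ….
Decoding kokjly: k−0=k, o−1=n, k−2=i, j−3=g, l−4=h, y−5=t.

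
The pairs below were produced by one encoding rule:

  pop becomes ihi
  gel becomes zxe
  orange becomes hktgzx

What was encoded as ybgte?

It's a constant shift of +19 (ROT19).
Reversing it on ybgte: y−19=f, b−19=i, g−19=n, t−19=a, e−19=l.

final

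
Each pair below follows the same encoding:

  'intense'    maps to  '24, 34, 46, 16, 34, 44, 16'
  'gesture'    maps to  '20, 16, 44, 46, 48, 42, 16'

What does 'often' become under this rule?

i(#9)→24 and n(#14)→34: differences scale by 2, so n = 2·pos + 6. The formula is n = 2×(alphabet index, a=1) + 6.
Applying it to often: o=15→36, f=6→18, t=20→46, e=5→16, n=14→34.

36, 18, 46, 16, 34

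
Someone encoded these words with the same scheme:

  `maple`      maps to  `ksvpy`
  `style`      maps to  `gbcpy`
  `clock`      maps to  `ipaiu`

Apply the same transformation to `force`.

taliy

m(12)→k(10) and a(0)→s(18) fit y≡21x+18 (mod 26); the inverse of 21 mod 26 is 5. Each letter's alphabet position (a=0..z=25) is mapped through 21·x+18 mod 26 — an affine cipher.
On force: f(5)→21·5+18≡19=t; o(14)→21·14+18≡0=a; r(17)→21·17+18≡11=l; c(2)→21·2+18≡8=i; e(4)→21·4+18≡24=y (all mod 26).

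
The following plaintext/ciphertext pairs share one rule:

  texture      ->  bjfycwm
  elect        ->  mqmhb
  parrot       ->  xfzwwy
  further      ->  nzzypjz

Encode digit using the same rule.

lnonb

Shifts by position in texture: pos 0: t→b (+8), pos 1: e→j (+5), pos 2: x→f (+8), pos 3: t→y (+5) — repeating every 2. The shifts repeat in a cycle of length 2: positions 0,1,… shift by +8, +5, then the pattern repeats.
For digit: d+8=l, i+5=n, g+8=o, i+5=n, t+8=b.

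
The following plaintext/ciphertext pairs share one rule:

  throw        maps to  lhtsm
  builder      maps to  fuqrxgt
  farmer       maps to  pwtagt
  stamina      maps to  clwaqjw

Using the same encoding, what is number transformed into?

t(19)→l(11) and h(7)→h(7) fit y≡9x+22 (mod 26); the inverse of 9 mod 26 is 3. This is an affine cipher: with a=0,…,z=25, each position x becomes (9x+22) mod 26.
On number: n(13)→9·13+22≡9=j; u(20)→9·20+22≡20=u; m(12)→9·12+22≡0=a; b(1)→9·1+22≡5=f; e(4)→9·4+22≡6=g; r(17)→9·17+22≡19=t (all mod 26).

juafgt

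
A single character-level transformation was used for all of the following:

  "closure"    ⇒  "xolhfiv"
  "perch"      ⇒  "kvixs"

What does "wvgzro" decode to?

Each pair mirrors across the alphabet (c↔x, l↔o, o↔l): positions sum to 25. Letters are reflected about the middle of the alphabet (position → 25−position): Atbash.
Decoding wvgzro: w↔d, v↔e, g↔t, z↔a, r↔i, o↔l.

detail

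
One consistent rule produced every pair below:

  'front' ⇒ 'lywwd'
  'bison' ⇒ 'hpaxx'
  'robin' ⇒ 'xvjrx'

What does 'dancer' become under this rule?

In front: f→l is +6, r→y is +7, o→w is +8, n→w is +9 — the shift increases by 1 each position. The shift increases by 1 at each position, starting from +6: 6, 7, 8, ….
For dancer: d+6=j, a+7=h, n+8=v, c+9=l, e+10=o, r+11=c.

jhvloc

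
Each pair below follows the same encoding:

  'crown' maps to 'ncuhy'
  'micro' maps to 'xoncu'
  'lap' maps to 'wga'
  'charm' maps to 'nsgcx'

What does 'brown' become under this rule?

mcuhy

The shift depends on letter class: consonant c→n is +11, but vowel o→u is +6. Vowels shift forward by 6 and consonants shift forward by 11.
On brown: b(cons)+11=m, r(cons)+11=c, o(vowel)+6=u, w(cons)+11=h, n(cons)+11=y.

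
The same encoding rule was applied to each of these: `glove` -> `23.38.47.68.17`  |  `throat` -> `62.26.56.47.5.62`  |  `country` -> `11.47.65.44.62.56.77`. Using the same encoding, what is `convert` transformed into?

g(#7)→23 and l(#12)→38: differences scale by 3, so n = 3·pos + 2. With a=1..z=26, the number is 3·pos + 2.
Applying it to convert: c=3→11, o=15→47, n=14→44, v=22→68, e=5→17, r=18→56, t=20→62.

11.47.44.68.17.56.62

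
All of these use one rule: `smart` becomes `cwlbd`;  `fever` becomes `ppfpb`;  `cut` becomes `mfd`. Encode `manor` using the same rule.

wlxzb

Vowels shift forward by 11 and consonants shift forward by 10.
Applying it to manor: m(cons)+10=w, a(vowel)+11=l, n(cons)+10=x, o(vowel)+11=z, r(cons)+10=b.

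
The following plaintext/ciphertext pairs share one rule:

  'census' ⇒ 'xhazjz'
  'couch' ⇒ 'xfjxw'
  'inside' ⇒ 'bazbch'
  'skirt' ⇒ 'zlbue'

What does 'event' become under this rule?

Treating letters as 0–25, the rule is x ↦ 5x + 13 (mod 26).
Applying it to event: e(4)→5·4+13≡7=h; v(21)→5·21+13≡14=o; e(4)→5·4+13≡7=h; n(13)→5·13+13≡0=a; t(19)→5·19+13≡4=e (all mod 26).

hohae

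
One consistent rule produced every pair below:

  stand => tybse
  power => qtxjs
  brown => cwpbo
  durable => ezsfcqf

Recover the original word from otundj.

Shifts by position in stand: pos 0: s→t (+1), pos 1: t→y (+5), pos 2: a→b (+1), pos 3: n→s (+5) — repeating every 2. A repeating key of period 2 is used — shifts +1, +5 over and over.
Decoding otundj: o−1=n, t−5=o, u−1=t, n−5=i, d−1=c, j−5=e.

notice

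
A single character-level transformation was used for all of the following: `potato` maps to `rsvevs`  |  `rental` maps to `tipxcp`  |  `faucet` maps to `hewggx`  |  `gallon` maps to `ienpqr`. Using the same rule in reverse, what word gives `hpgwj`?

Shifts by position in potato: pos 0: p→r (+2), pos 1: o→s (+4), pos 2: t→v (+2), pos 3: a→e (+4) — repeating every 2. It's a Vigenère-style cipher with numeric key [2,4]: position i shifts by key[i mod 2].
Undoing it on hpgwj: h−2=f, p−4=l, g−2=e, w−4=s, j−2=h.

flesh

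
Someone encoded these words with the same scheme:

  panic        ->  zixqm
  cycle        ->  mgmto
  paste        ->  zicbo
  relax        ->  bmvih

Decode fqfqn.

vivid

Shifts by position in panic: pos 0: p→z (+10), pos 1: a→i (+8), pos 2: n→x (+10), pos 3: i→q (+8) — repeating every 2. A repeating key of period 2 is used — shifts +10, +8 over and over.
Reversing it on fqfqn: f−10=v, q−8=i, f−10=v, q−8=i, n−10=d.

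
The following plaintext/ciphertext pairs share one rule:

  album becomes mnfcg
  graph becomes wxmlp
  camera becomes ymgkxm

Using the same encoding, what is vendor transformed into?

vkzrsx

a(0)→m(12) and l(11)→n(13) fit y≡19x+12 (mod 26); the inverse of 19 mod 26 is 11. Each letter's alphabet position (a=0..z=25) is mapped through 19·x+12 mod 26 — an affine cipher.
Applying it to vendor: v(21)→19·21+12≡21=v; e(4)→19·4+12≡10=k; n(13)→19·13+12≡25=z; d(3)→19·3+12≡17=r; o(14)→19·14+12≡18=s; r(17)→19·17+12≡23=x (all mod 26).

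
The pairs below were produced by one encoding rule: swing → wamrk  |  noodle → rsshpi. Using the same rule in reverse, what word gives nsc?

Compare letters: s→w is +4, w→a is +4, i→m is +4 — a constant shift. This is a Caesar cipher with shift 4.
Undoing it on nsc: n−4=j, s−4=o, c−4=y.

joy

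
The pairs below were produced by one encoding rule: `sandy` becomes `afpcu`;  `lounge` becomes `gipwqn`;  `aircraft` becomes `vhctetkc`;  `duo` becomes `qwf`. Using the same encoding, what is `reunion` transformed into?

The word is reversed, then every letter is shifted forward by 2.
Applying it to reunion: reverse → noinuer; then shift: n+2=p, o+2=q, i+2=k, n+2=p, u+2=w, e+2=g, r+2=t.

pqkpwgt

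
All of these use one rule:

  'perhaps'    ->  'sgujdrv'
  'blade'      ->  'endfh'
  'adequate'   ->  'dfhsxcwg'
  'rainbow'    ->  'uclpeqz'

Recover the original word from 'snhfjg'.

pledge

Shifts by position in perhaps: pos 0: p→s (+3), pos 1: e→g (+2), pos 2: r→u (+3), pos 3: h→j (+2) — repeating every 2. The shifts repeat in a cycle of length 2: positions 0,1,… shift by +3, +2, then the pattern repeats.
Reversing it on snhfjg: s−3=p, n−2=l, h−3=e, f−2=d, j−3=g, g−2=e.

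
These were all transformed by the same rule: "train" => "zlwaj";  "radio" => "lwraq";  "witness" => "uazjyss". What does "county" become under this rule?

Treating letters as 0–25, the rule is x ↦ 7x + 22 (mod 26).
For county: c(2)→7·2+22≡10=k; o(14)→7·14+22≡16=q; u(20)→7·20+22≡6=g; n(13)→7·13+22≡9=j; t(19)→7·19+22≡25=z; y(24)→7·24+22≡8=i (all mod 26).

kqgjzi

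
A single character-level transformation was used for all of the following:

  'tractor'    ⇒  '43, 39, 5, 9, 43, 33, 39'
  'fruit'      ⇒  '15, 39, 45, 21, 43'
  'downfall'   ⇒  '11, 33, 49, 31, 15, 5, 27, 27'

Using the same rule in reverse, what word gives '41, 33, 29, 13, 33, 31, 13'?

t(#20)→43 and r(#18)→39: differences scale by 2, so n = 2·pos + 3. Each letter becomes 2×(its alphabet position, a=1..z=26) + 3.
Decoding 41, 33, 29, 13, 33, 31, 13: 41→(41−3)÷2=19=s, 33→(33−3)÷2=15=o, 29→(29−3)÷2=13=m, 13→(13−3)÷2=5=e, 33→(33−3)÷2=15=o, 31→(31−3)÷2=14=n, 13→(13−3)÷2=5=e.

someone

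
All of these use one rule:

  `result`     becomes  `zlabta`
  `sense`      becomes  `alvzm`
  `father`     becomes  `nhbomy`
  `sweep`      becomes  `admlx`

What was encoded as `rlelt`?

jewel

A repeating key of period 2 is used — shifts +8, +7 over and over.
Decoding rlelt: r−8=j, l−7=e, e−8=w, l−7=e, t−8=l.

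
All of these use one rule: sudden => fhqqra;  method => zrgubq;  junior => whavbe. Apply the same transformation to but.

ohg

Each letter is shifted forward by 13 in the alphabet (a Caesar shift of +13).
On but: b+13=o, u+13=h, t+13=g.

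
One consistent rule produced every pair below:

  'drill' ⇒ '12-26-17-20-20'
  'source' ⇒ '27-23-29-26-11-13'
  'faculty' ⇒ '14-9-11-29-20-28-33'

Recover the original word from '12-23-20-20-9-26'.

dollar

d is letter #4 and maps to 12: an offset of 8. Letters become their 1-based position plus 8 (so a→9, b→10, …).
Undoing it on 12-23-20-20-9-26: 12→(12−8)÷1=4=d, 23→(23−8)÷1=15=o, 20→(20−8)÷1=12=l, 20→(20−8)÷1=12=l, 9→(9−8)÷1=1=a, 26→(26−8)÷1=18=r.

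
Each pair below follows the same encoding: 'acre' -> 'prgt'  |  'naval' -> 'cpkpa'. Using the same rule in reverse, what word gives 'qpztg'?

baker

Every letter moves 15 places later in the alphabet, wrapping around z→a.
Undoing it on qpztg: q−15=b, p−15=a, z−15=k, t−15=e, g−15=r.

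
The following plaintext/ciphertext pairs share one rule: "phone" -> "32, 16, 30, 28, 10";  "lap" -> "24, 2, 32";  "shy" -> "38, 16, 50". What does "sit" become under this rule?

Each letter becomes 2×(its alphabet position, a=1..z=26).
Applying it to sit: s=19→38, i=9→18, t=20→40.

38, 18, 40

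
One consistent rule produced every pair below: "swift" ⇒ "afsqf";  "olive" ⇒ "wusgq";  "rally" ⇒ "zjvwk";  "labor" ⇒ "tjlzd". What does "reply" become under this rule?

znzwk

The shift increases by 1 at each position, starting from +8: 8, 9, 10, ….
Applying it to reply: r+8=z, e+9=n, p+10=z, l+11=w, y+12=k.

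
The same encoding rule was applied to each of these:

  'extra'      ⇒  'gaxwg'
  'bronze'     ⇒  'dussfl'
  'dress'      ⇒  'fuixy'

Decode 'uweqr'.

stall

In extra: e→g is +2, x→a is +3, t→x is +4, r→w is +5 — the shift increases by 1 each position. Letter i (0-indexed) is shifted by i+2, so successive shifts are 2, 3, 4, ….
Reversing it on uweqr: u−2=s, w−3=t, e−4=a, q−5=l, r−6=l.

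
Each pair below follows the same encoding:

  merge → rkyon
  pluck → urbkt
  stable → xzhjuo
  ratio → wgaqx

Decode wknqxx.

In merge: m→r is +5, e→k is +6, r→y is +7, g→o is +8 — the shift increases by 1 each position. The shift increases by 1 at each position, starting from +5: 5, 6, 7, ….
Undoing it on wknqxx: w−5=r, k−6=e, n−7=g, q−8=i, x−9=o, x−10=n.

region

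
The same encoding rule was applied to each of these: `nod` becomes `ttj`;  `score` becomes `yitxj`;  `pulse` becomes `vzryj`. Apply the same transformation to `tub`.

The shift depends on letter class: consonant n→t is +6, but vowel o→t is +5. Vowels shift forward by 5 and consonants shift forward by 6.
For tub: t(cons)+6=z, u(vowel)+5=z, b(cons)+6=h.

zzh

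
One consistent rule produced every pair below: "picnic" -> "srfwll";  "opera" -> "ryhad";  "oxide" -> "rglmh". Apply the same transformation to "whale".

zqduh

It's a Vigenère-style cipher with numeric key [3,9]: position i shifts by key[i mod 2].
On whale: w+3=z, h+9=q, a+3=d, l+9=u, e+3=h.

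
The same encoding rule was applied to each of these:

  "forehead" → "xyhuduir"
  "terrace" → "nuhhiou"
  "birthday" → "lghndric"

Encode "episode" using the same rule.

ubgkyru

f(5)→x(23) and o(14)→y(24) fit y≡3x+8 (mod 26); the inverse of 3 mod 26 is 9. This is an affine cipher: with a=0,…,z=25, each position x becomes (3x+8) mod 26.
Applying it to episode: e(4)→3·4+8≡20=u; p(15)→3·15+8≡1=b; i(8)→3·8+8≡6=g; s(18)→3·18+8≡10=k; o(14)→3·14+8≡24=y; d(3)→3·3+8≡17=r; e(4)→3·4+8≡20=u (all mod 26).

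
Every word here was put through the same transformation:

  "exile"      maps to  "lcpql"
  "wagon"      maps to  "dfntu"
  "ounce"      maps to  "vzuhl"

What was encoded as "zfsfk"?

salad

Shifts by position in exile: pos 0: e→l (+7), pos 1: x→c (+5), pos 2: i→p (+7), pos 3: l→q (+5) — repeating every 2. A repeating key of period 2 is used — shifts +7, +5 over and over.
Undoing it on zfsfk: z−7=s, f−5=a, s−7=l, f−5=a, k−7=d.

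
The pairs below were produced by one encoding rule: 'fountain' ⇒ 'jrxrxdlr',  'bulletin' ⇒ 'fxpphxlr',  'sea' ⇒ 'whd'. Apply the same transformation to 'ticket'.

The shift depends on letter class: consonant f→j is +4, but vowel o→r is +3. The rule splits by letter class: vowels +3, consonants +4.
Applying it to ticket: t(cons)+4=x, i(vowel)+3=l, c(cons)+4=g, k(cons)+4=o, e(vowel)+3=h, t(cons)+4=x.

xlgohx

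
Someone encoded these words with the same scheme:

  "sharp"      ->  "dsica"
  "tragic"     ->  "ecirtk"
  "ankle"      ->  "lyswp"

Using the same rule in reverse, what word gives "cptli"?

relax

Shifts by position in sharp: pos 0: s→d (+11), pos 1: h→s (+11), pos 2: a→i (+8), pos 3: r→c (+11), pos 4: p→a (+11) — repeating every 3. A repeating key of period 3 is used — shifts +11, +11, +8 over and over.
Reversing it on cptli: c−11=r, p−11=e, t−8=l, l−11=a, i−11=x.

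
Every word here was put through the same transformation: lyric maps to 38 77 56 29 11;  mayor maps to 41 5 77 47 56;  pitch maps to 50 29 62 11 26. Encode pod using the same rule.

l(#12)→38 and y(#25)→77: differences scale by 3, so n = 3·pos + 2. The formula is n = 3×(alphabet index, a=1) + 2.
Applying it to pod: p=16→50, o=15→47, d=4→14.

50 47 14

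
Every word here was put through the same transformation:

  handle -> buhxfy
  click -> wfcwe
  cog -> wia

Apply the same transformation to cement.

wygyhn

Compare letters: h→b is +20, a→u is +20, n→h is +20 — a constant shift. Every letter moves 20 places later in the alphabet, wrapping around z→a.
Applying it to cement: c+20=w, e+20=y, m+20=g, e+20=y, n+20=h, t+20=n.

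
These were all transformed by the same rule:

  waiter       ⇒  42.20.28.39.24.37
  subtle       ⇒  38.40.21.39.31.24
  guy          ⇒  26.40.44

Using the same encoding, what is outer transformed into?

w is letter #23 and maps to 42: an offset of 19. Letters become their 1-based position plus 19 (so a→20, b→21, …).
For outer: o=15→34, u=21→40, t=20→39, e=5→24, r=18→37.

34.40.39.24.37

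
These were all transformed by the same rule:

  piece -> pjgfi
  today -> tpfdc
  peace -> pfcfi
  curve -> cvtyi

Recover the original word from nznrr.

In piece: p→p is +0, i→j is +1, e→g is +2, c→f is +3 — the shift increases by 1 each position. The shift increases by 1 at each position, starting from +0: 0, 1, 2, ….
Reversing it on nznrr: n−0=n, z−1=y, n−2=l, r−3=o, r−4=n.

nylon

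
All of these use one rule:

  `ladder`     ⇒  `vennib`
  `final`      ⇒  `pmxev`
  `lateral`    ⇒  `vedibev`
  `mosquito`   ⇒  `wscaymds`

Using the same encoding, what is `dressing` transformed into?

nbiccmxq

The shift depends on letter class: consonant l→v is +10, but vowel a→e is +4. Two shifts are in play — +4 for a/e/i/o/u, +10 for every other letter.
Applying it to dressing: d(cons)+10=n, r(cons)+10=b, e(vowel)+4=i, s(cons)+10=c, s(cons)+10=c, i(vowel)+4=m, n(cons)+10=x, g(cons)+10=q.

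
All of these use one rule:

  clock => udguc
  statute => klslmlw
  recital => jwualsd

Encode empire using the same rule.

Compare letters: c→u is +18, l→d is +18, o→g is +18 — a constant shift. Each letter is shifted forward by 18 in the alphabet (a Caesar shift of +18).
For empire: e+18=w, m+18=e, p+18=h, i+18=a, r+18=j, e+18=w.

wehajw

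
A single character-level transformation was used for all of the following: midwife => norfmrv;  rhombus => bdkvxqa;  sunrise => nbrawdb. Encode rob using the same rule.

kxa

The output letters match the input read backwards, each shifted +9: midwife reversed is efiwdim. The word is reversed, then every letter is shifted forward by 9.
Applying it to rob: reverse → bor; then shift: b+9=k, o+9=x, r+9=a.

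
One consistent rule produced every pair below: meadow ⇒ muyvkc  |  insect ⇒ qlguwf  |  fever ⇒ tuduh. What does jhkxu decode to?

probe

m(12)→m(12) and e(4)→u(20) fit y≡25x+24 (mod 26); the inverse of 25 mod 26 is 25. Treating letters as 0–25, the rule is x ↦ 25x + 24 (mod 26).
Reversing it on jhkxu: j(9)→25·(9−24)≡15=p; h(7)→25·(7−24)≡17=r; k(10)→25·(10−24)≡14=o; x(23)→25·(23−24)≡1=b; u(20)→25·(20−24)≡4=e (all mod 26).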